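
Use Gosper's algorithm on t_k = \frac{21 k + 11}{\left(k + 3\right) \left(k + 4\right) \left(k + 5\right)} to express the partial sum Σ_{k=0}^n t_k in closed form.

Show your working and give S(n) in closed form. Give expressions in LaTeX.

S(n) = \frac{37 n^{2} + 81 n + 44}{12 \left(n^{2} + 9 n + 20\right)}

Compute t_(k+1)/t_k: get (k + 3)*(21*k + 32)/((k + 6)*(21*k + 11)).
A = k + 3, B = k + 6, C = k + 11/21.
Key eq: (k + 3)·f(k+1) = (k + 5)·f(k) + (k + 11/21).
d = 2 from the (1,1,1) case.
A polynomial solution: f(k) = k*(37*k + 7)/252.
R(k) = B(k−1)·f(k)/C(k) = k*(k + 5)*(37*k + 7)/(12*(21*k + 11)); s_k = R·t_k = k*(37*k + 7)/(12*(k + 3)*(k + 4)).
Check: Δs_k = (21*k + 11)/(k**3 + 12*k**2 + 47*k + 60). ✓
Telescope: S(n) = s_(n+1) − s_(0) = (37*n**2 + 81*n + 44)/(12*(n**2 + 9*n + 20)) − (0) = (37*n**2 + 81*n + 44)/(12*(n**2 + 9*n + 20)).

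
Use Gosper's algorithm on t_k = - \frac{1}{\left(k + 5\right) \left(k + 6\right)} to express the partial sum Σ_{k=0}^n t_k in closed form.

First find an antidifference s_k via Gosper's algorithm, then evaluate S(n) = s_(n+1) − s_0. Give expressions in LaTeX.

Compute t_(k+1)/t_k: get (k + 5)/(k + 7).
Take A(k)=k + 5, B(k)=k + 7, C(k)=1.
Solve (k + 5)·f(k+1) − (k + 6)·f(k) = 1.
Bound: deg f ≤ 1.
Solving with deg f ≤ 1: f(k) = k/5.
R(k) = B(k−1)·f(k)/C(k) = k*(k + 6)/5; s_k = R·t_k = -k/(5*k + 25).
s_(k+1) − s_k = -1/(k**2 + 11*k + 30) = t_k.
Telescope: S(n) = s_(n+1) − s_(0) = (-n - 1)/(5*(n + 6)) − (0) = (-n - 1)/(5*(n + 6)).

S(n) = \frac{- n - 1}{5 \left(n + 6\right)}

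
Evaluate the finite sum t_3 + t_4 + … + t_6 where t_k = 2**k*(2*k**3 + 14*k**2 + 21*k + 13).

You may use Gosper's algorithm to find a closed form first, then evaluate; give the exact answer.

Compute t_(k+1)/t_k: get 2*(2*k**3 + 20*k**2 + 55*k + 50)/(2*k**3 + 14*k**2 + 21*k + 13).
A = 2, B = 1, C = k**3 + 7*k**2 + 21*k/2 + 13/2.
Set up (2)·f(k+1) − (1)·f(k) − (k**3 + 7*k**2 + 21*k/2 + 13/2) = 0.
Bound: deg f ≤ 3.
Match coefficients ⇒ f(k) = (2*k**3 + 2*k**2 + k + 3)/2.
R(k) = B(k−1)·f(k)/C(k) = (2*k**3 + 2*k**2 + k + 3)/(2*k**3 + 14*k**2 + 21*k + 13); s_k = R·t_k = 2**k*(2*k**3 + 2*k**2 + k + 3).
s_(k+1) − s_k = 2**k*(2*k**3 + 14*k**2 + 21*k + 13) = t_k.
Σ_(k=3)^(6) t_k = s_(7) − s_(3) = 101632 − (624) = 101008.

Σ = 101008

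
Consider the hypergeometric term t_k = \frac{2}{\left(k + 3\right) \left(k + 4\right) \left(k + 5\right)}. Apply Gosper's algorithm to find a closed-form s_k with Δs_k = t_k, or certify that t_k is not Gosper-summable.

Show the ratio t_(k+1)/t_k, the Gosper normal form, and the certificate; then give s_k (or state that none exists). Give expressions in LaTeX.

s_k = \frac{k \left(k + 7\right)}{12 \left(k + 3\right) \left(k + 4\right)}

The ratio is (k + 3)/(k + 6).
A = k + 3, B = k + 6, C = 1.
f must satisfy (k + 3)·f(k+1) − (k + 5)·f(k) = 1.
From deg A=1, deg B=1, deg C=0: d=2.
Solve for f: f(k) = k*(k + 7)/24 (degree 2 ≤ 2).
Then R = B(k−1)f/C = k*(k + 5)*(k + 7)/24, so s_k = R(k)·t_k = k*(k + 7)/(12*(k + 3)*(k + 4)).
s_(k+1) − s_k = 2/(k**3 + 12*k**2 + 47*k + 60) = t_k.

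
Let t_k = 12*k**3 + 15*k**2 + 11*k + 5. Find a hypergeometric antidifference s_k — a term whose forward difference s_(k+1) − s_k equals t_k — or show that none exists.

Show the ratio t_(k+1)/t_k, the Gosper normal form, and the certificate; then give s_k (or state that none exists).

s_k = k*(3*k**3 - k**2 + k + 2)

Compute t_(k+1)/t_k: get (12*k**3 + 51*k**2 + 77*k + 43)/(12*k**3 + 15*k**2 + 11*k + 5).
Take A(k)=1, B(k)=1, C(k)=k**3 + 5*k**2/4 + 11*k/12 + 5/12.
Solve (1)·f(k+1) − (1)·f(k) = k**3 + 5*k**2/4 + 11*k/12 + 5/12.
Degrees (0,0,3) ⇒ d ≤ 4.
Coefficient equations give f(k) = k*(3*k + 2)*(k**2 - k + 1)/12.
Certificate R = B(k−1)f/C = k*(3*k + 2)*(k**2 - k + 1)/(12*k**3 + 15*k**2 + 11*k + 5) gives s_k = k*(3*k**3 - k**2 + k + 2).
Check: Δs_k = 12*k**3 + 15*k**2 + 11*k + 5. ✓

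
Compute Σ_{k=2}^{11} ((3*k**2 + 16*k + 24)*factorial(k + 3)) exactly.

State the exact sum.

Σ = 52306974718800

r(k) = (k + 4)*(16*k + 3*(k + 1)**2 + 40)/(3*k**2 + 16*k + 24) after simplifying.
A = k + 4, B = 1, C = k**2 + 16*k/3 + 8.
Set up (k + 4)·f(k+1) − (1)·f(k) − (k**2 + 16*k/3 + 8) = 0.
Degrees (1,0,2) ⇒ d ≤ 1.
A polynomial solution: f(k) = (3*k + 4)/3.
Then R = B(k−1)f/C = (3*k + 4)/(3*k**2 + 16*k + 24), so s_k = R(k)·t_k = (3*k + 4)*factorial(k + 3).
Check: Δs_k = (3*k**2 + 16*k + 24)*factorial(k + 3). ✓
Sum = s_(12) − s_(2); s_(12) = 52306974720000, s_(2) = 1200 ⇒ 52306974718800.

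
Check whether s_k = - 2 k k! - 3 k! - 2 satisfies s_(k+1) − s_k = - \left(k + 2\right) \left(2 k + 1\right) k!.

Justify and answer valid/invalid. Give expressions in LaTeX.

Valid — Δs_k = t_k.

s_(k+1) = -2*k**2*factorial(k) - 7*k*factorial(k) - 5*factorial(k) - 2
s_(k+1) − s_k = -(k + 2)*(2*k + 1)*factorial(k)
(s_(k+1) − s_k) − t_k = 0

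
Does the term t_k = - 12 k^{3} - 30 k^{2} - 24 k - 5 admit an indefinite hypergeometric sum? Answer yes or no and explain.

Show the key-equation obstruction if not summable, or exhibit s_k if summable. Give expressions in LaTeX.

Yes. s_k = k \left(- 3 k^{3} - 4 k^{2} + 2\right).

Compute t_(k+1)/t_k: get (12*k**3 + 66*k**2 + 120*k + 71)/(12*k**3 + 30*k**2 + 24*k + 5).
Factor: A=1; B=1; C=k**3 + 5*k**2/2 + 2*k + 5/12.
Solve (1)·f(k+1) − (1)·f(k) = k**3 + 5*k**2/2 + 2*k + 5/12.
Degrees (0,0,3) ⇒ d ≤ 4.
Solve for f: f(k) = k*(3*k**3 + 4*k**2 - 2)/12 (degree 4 ≤ 4).
Then R = B(k−1)f/C = k*(3*k**3 + 4*k**2 - 2)/(12*k**3 + 30*k**2 + 24*k + 5), so s_k = R(k)·t_k = k*(-3*k**3 - 4*k**2 + 2).
Δs = -12*k**3 - 30*k**2 - 24*k - 5, as required.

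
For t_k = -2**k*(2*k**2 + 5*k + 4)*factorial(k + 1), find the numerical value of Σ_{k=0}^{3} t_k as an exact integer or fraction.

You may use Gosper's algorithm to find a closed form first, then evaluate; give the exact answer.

Ratio r(k) = 2*(2*k**3 + 13*k**2 + 29*k + 22)/(2*k**2 + 5*k + 4).
A = 2*k + 4, B = 1, C = k**2 + 5*k/2 + 2.
Set up (2*k + 4)·f(k+1) − (1)·f(k) − (k**2 + 5*k/2 + 2) = 0.
From deg A=1, deg B=0, deg C=2: d=1.
Solving with deg f ≤ 1: f(k) = k/2.
R(k) = B(k−1)·f(k)/C(k) = k/(2*k**2 + 5*k + 4); s_k = R·t_k = -2**k*k*factorial(k + 1).
s_(k+1) − s_k = -2**k*(2*k**2 + 5*k + 4)*factorial(k + 1) = t_k.
Evaluate s at k=4 and k=0: -7680 and 0; difference -7680.

Σ = -7680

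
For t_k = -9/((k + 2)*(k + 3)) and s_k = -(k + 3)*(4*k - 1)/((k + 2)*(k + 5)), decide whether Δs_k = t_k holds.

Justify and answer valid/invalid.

s_(k+1) = -(k + 4)*(4*k + 3)/((k + 3)*(k + 6))
s_(k+1) − s_k = (-17*k**2 - 103*k - 174)/(k**4 + 16*k**3 + 91*k**2 + 216*k + 180)
(s_(k+1) − s_k) − t_k = 4*(-2*k**2 - k + 24)/(k**4 + 16*k**3 + 91*k**2 + 216*k + 180)

Invalid: residual 4*(-2*k**2 - k + 24)/(k**4 + 16*k**3 + 91*k**2 + 216*k + 180) ≠ 0.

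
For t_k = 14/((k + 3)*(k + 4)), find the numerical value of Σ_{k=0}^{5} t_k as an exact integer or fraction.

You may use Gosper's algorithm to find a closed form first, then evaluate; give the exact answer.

The ratio is (k + 3)/(k + 5).
Take A(k)=k + 3, B(k)=k + 5, C(k)=1.
Need (k + 3)·f(k+1) − (k + 4)·f(k) = 1.
deg f ≤ 1 (via 1,1,0).
Solving with deg f ≤ 1: f(k) = k/3.
So s_k = (B(k−1)f/C)·t_k = (k*(k + 4)/3)·t_k = 14*k/(3*(k + 3)).
Check: Δs_k = 14/(k**2 + 7*k + 12). ✓
Sum = s_(6) − s_(0); s_(6) = 28/9, s_(0) = 0 ⇒ 28/9.

Σ = 28/9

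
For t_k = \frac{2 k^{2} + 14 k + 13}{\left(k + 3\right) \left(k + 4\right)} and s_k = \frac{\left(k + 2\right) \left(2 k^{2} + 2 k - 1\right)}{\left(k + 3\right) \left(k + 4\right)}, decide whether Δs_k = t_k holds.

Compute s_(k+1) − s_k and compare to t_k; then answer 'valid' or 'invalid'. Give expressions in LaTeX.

Invalid: residual \frac{4 \left(- 6 k - 7\right)}{k^{3} + 12 k^{2} + 47 k + 60} ≠ 0.

s_(k+1) = (k + 3)*(2*k + 2*(k + 1)**2 + 1)/((k + 4)*(k + 5))
s_(k+1) − s_k = (2*k**3 + 24*k**2 + 59*k + 37)/(k**3 + 12*k**2 + 47*k + 60)
(s_(k+1) − s_k) − t_k = 4*(-6*k - 7)/(k**3 + 12*k**2 + 47*k + 60)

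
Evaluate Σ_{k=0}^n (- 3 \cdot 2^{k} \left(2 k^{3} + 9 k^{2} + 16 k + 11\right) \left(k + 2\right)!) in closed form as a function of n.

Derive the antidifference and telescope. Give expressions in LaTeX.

S(n) = - 6 \cdot 2^{n} n^{2} \left(n + 3\right)! - 12 \cdot 2^{n} n \left(n + 3\right)! - 12 \cdot 2^{n} \left(n + 3\right)! + 6

t_(k+1)/t_k = 2*(2*k**4 + 21*k**3 + 85*k**2 + 158*k + 114)/(2*k**3 + 9*k**2 + 16*k + 11).
A = 2*k + 6, B = 1, C = k**3 + 9*k**2/2 + 8*k + 11/2.
Need (2*k + 6)·f(k+1) − (1)·f(k) = k**3 + 9*k**2/2 + 8*k + 11/2.
Bound: deg f ≤ 2.
Match coefficients ⇒ f(k) = (k**2 + 1)/2.
Get s_k = R·t_k = -3*2**k*(k**2 + 1)*factorial(k + 2) with R(k) = B(k−1)f(k)/C(k) = (k**2 + 1)/(2*k**3 + 9*k**2 + 16*k + 11).
Verify: -3*2**k*(2*k**3 + 9*k**2 + 16*k + 11)*factorial(k + 2) matches t_k.
s_(n+1) = -6*2**n*(n**2 + 2*n + 2)*factorial(n + 3) and s_(0) = -6, so S(n) = -6*2**n*n**2*factorial(n + 3) - 12*2**n*n*factorial(n + 3) - 12*2**n*factorial(n + 3) + 6.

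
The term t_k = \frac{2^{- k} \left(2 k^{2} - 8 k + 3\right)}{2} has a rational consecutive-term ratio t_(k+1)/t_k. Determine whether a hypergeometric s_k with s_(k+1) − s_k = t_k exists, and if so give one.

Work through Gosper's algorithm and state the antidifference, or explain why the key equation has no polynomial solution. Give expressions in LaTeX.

s_k = 2^{- k} \left(- 2 k^{2} + 4 k - 1\right)

r(k) = (2*k**2 - 4*k - 3)/(2*(2*k**2 - 8*k + 3)) after simplifying.
So A=1/2 and B=1, with C=k**2 - 4*k + 3/2.
Key eq: (1/2)·f(k+1) = (1)·f(k) + (k**2 - 4*k + 3/2).
From deg A=0, deg B=0, deg C=2: d=2.
A polynomial solution: f(k) = -2*k**2 + 4*k - 1.
Certificate R = B(k−1)f/C = -2*(2*k**2 - 4*k + 1)/(2*k**2 - 8*k + 3) gives s_k = (-2*k**2 + 4*k - 1)/2**k.
Δs = (2*k**2 - 8*k + 3)/(2*2**k), as required.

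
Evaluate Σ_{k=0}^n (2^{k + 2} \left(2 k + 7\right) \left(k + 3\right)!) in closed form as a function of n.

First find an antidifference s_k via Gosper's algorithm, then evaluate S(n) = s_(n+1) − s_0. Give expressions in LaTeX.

r(k) = 2*(k + 4)*(2*k + 9)/(2*k + 7) after simplifying.
So A=2*k + 8 and B=1, with C=k + 7/2.
Solve (2*k + 8)·f(k+1) − (1)·f(k) = k + 7/2.
d = 0 from the (1,0,1) case.
A polynomial solution: f(k) = 1/2.
Get s_k = R·t_k = 2**(k + 2)*factorial(k + 3) with R(k) = B(k−1)f(k)/C(k) = 1/(2*k + 7).
Verify: 2**(k + 2)*(2*k + 7)*factorial(k + 3) matches t_k.
Telescope: S(n) = s_(n+1) − s_(0) = 2**(n + 3)*factorial(n + 4) − (24) = 8*2**n*factorial(n + 4) - 24.

S(n) = 8 \cdot 2^{n} \left(n + 4\right)! - 24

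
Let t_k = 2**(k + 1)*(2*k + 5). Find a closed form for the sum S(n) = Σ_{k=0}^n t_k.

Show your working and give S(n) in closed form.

t_(k+1)/t_k = 2*(2*k + 7)/(2*k + 5).
Normal form (A,B,C) = (2, 1, k + 5/2).
Set up (2)·f(k+1) − (1)·f(k) − (k + 5/2) = 0.
d = 1 from the (0,0,1) case.
A polynomial solution: f(k) = (2*k + 1)/2.
So s_k = (B(k−1)f/C)·t_k = ((2*k + 1)/(2*k + 5))·t_k = 2**(k + 1)*(2*k + 1).
Verify: 2**(k + 1)*(2*k + 5) matches t_k.
s_(n+1) = 2**(n + 2)*(2*n + 3) and s_(0) = 2, so S(n) = 8*2**n*n + 12*2**n - 2.

S(n) = 8*2**n*n + 12*2**n - 2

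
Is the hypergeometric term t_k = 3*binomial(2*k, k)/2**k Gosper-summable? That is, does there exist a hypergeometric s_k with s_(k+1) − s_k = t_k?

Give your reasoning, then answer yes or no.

No — negative degree bound, so no certificate f.

Ratio r(k) = (2*k + 1)/(k + 1).
Normal form (A,B,C) = (2*k + 1, k + 1, 1).
Set up (2*k + 1)·f(k+1) − (k)·f(k) − (1) = 0.
Bound: deg f ≤ -1.
Bound -1 < 0, so the key equation has no polynomial solution.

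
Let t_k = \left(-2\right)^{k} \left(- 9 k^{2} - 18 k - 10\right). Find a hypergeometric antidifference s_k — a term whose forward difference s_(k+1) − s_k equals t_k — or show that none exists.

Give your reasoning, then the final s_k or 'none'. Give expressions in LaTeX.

r(k) = 2*(-9*k**2 - 36*k - 37)/(9*k**2 + 18*k + 10) after simplifying.
Normal form (A,B,C) = (-2, 1, k**2 + 2*k + 10/9).
Solve (-2)·f(k+1) − (1)·f(k) = k**2 + 2*k + 10/9.
Degrees (0,0,2) ⇒ d ≤ 2.
Solving with deg f ≤ 2: f(k) = -k*(3*k + 2)/9.
Then R = B(k−1)f/C = -k*(3*k + 2)/(9*k**2 + 18*k + 10), so s_k = R(k)·t_k = (-2)**k*k*(3*k + 2).
Δs = (-2)**k*(-9*k**2 - 18*k - 10), as required.

s_k = \left(-2\right)^{k} k \left(3 k + 2\right)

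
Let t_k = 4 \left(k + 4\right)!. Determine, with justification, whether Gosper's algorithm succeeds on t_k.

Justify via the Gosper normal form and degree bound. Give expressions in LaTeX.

No. Not Gosper-summable.

t_(k+1)/t_k = k + 5.
Gosper form: A/B · C(k+1)/C(k) with A=k + 5, B=1, C=1.
Key eq: (k + 5)·f(k+1) = (1)·f(k) + (1).
Bound: deg f ≤ -1.
deg f ≤ -1 is impossible — no certificate.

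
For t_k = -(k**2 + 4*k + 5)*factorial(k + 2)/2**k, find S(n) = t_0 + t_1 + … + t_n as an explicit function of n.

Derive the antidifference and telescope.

S(n) = 8 - n*factorial(n + 3)/2**n - 3*factorial(n + 3)/2**n

Step 1: r(k) = (k + 3)*(4*k + (k + 1)**2 + 9)/(2*(k**2 + 4*k + 5)).
Factor: A=k/2 + 3/2; B=1; C=k**2 + 4*k + 5.
Solve (k/2 + 3/2)·f(k+1) − (1)·f(k) = k**2 + 4*k + 5.
From deg A=1, deg B=0, deg C=2: d=1.
A polynomial solution: f(k) = 2*(k + 2).
R(k) = B(k−1)·f(k)/C(k) = 2*(k + 2)/(k**2 + 4*k + 5); s_k = R·t_k = -2**(1 - k)*(k + 2)*factorial(k + 2).
Check: Δs_k = -(k**2 + 4*k + 5)*factorial(k + 2)/2**k. ✓
Σ_(k=0)^n t_k = s_(n+1) − s_(0) = (-(n + 3)*factorial(n + 3)/2**n) − (-8), i.e. 8 - n*factorial(n + 3)/2**n - 3*factorial(n + 3)/2**n.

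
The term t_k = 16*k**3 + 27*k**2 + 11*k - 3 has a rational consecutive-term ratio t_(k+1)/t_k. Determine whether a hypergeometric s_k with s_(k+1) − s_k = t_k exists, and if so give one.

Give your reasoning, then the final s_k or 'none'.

Ratio r(k) = (16*k**3 + 75*k**2 + 113*k + 51)/(16*k**3 + 27*k**2 + 11*k - 3).
So A=1 and B=1, with C=k**3 + 27*k**2/16 + 11*k/16 - 3/16.
Key eq: (1)·f(k+1) = (1)·f(k) + (k**3 + 27*k**2/16 + 11*k/16 - 3/16).
deg f ≤ 4 (via 0,0,3).
Coefficient equations give f(k) = k*(4*k**3 + k**2 - 4*k - 4)/16.
Get s_k = R·t_k = k*(4*k**3 + k**2 - 4*k - 4) with R(k) = B(k−1)f(k)/C(k) = k*(4*k**3 + k**2 - 4*k - 4)/(16*k**3 + 27*k**2 + 11*k - 3).
Check: Δs_k = 16*k**3 + 27*k**2 + 11*k - 3. ✓

s_k = k*(4*k**3 + k**2 - 4*k - 4)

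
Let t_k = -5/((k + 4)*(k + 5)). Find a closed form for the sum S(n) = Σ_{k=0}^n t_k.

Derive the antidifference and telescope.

r(k) = (k + 4)/(k + 6) after simplifying.
So A=k + 4 and B=k + 6, with C=1.
Need (k + 4)·f(k+1) − (k + 5)·f(k) = 1.
deg f ≤ 1 (via 1,1,0).
Solve for f: f(k) = k/4 (degree 1 ≤ 1).
R(k) = B(k−1)·f(k)/C(k) = k*(k + 5)/4; s_k = R·t_k = -5*k/(4*k + 16).
Verify: -5/(k**2 + 9*k + 20) matches t_k.
Telescope: S(n) = s_(n+1) − s_(0) = 5*(-n - 1)/(4*(n + 5)) − (0) = 5*(-n - 1)/(4*(n + 5)).

S(n) = 5*(-n - 1)/(4*(n + 5))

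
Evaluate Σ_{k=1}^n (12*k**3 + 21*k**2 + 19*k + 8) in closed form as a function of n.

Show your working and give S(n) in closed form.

Ratio r(k) = (12*k**3 + 57*k**2 + 97*k + 60)/(12*k**3 + 21*k**2 + 19*k + 8).
Factor: A=1; B=1; C=k**3 + 7*k**2/4 + 19*k/12 + 2/3.
Need (1)·f(k+1) − (1)·f(k) = k**3 + 7*k**2/4 + 19*k/12 + 2/3.
Degrees (0,0,3) ⇒ d ≤ 4.
Coefficient equations give f(k) = k*(3*k**3 + k**2 + 2*k + 2)/12.
Certificate R = B(k−1)f/C = k*(3*k**3 + k**2 + 2*k + 2)/(12*k**3 + 21*k**2 + 19*k + 8) gives s_k = k*(3*k**3 + k**2 + 2*k + 2).
Check: Δs_k = 12*k**3 + 21*k**2 + 19*k + 8. ✓
s_(n+1) = 3*n**4 + 13*n**3 + 23*n**2 + 21*n + 8 and s_(1) = 8, so S(n) = n*(3*n**3 + 13*n**2 + 23*n + 21).

S(n) = n*(3*n**3 + 13*n**2 + 23*n + 21)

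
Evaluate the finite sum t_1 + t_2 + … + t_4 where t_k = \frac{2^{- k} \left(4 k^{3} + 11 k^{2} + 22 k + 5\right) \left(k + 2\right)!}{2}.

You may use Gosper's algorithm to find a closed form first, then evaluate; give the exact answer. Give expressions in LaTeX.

Σ = 28671/2

The ratio is (4*k**4 + 35*k**3 + 125*k**2 + 210*k + 126)/(2*(4*k**3 + 11*k**2 + 22*k + 5)).
A = k/2 + 3/2, B = 1, C = k**3 + 11*k**2/4 + 11*k/2 + 5/4.
Key eq: (k/2 + 3/2)·f(k+1) = (1)·f(k) + (k**3 + 11*k**2/4 + 11*k/2 + 5/4).
d = 2 from the (1,0,3) case.
Solve for f: f(k) = (4*k**2 - k - 4)/2 (degree 2 ≤ 2).
Then R = B(k−1)f/C = 2*(4*k**2 - k - 4)/(4*k**3 + 11*k**2 + 22*k + 5), so s_k = R(k)·t_k = (4*k**2 - k - 4)*factorial(k + 2)/2**k.
Check: Δs_k = (4*k**3 + 11*k**2 + 22*k + 5)*factorial(k + 2)/(2*2**k). ✓
Σ_(k=1)^(4) t_k = s_(5) − s_(1) = 28665/2 − (-3) = 28671/2.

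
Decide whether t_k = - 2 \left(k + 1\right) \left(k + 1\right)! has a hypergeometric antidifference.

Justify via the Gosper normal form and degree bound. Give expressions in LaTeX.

Yes. s_k = - 2 \left(k + 1\right)!.

r(k) = (k + 2)**2/(k + 1) after simplifying.
Normal form (A,B,C) = (k + 2, 1, k + 1).
f must satisfy (k + 2)·f(k+1) − (1)·f(k) = k + 1.
Degrees (1,0,1) ⇒ d ≤ 0.
Solve for f: f(k) = 1 (degree 0 ≤ 0).
Get s_k = R·t_k = -2*factorial(k + 1) with R(k) = B(k−1)f(k)/C(k) = 1/(k + 1).
s_(k+1) − s_k = -2*(k + 1)*factorial(k + 1) = t_k.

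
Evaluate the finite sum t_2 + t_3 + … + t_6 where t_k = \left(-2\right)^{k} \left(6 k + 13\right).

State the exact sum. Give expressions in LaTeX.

t_(k+1)/t_k = 2*(-6*k - 19)/(6*k + 13).
Gosper form: A/B · C(k+1)/C(k) with A=-2, B=1, C=k + 13/6.
Solve (-2)·f(k+1) − (1)·f(k) = k + 13/6.
Bound: deg f ≤ 1.
Solving with deg f ≤ 1: f(k) = -(2*k + 3)/6.
So s_k = (B(k−1)f/C)·t_k = (-(2*k + 3)/(6*k + 13))·t_k = (-2)**k*(-2*k - 3).
Verify: (-2)**k*(6*k + 13) matches t_k.
Sum = s_(7) − s_(2); s_(7) = 2176, s_(2) = -28 ⇒ 2204.

Σ = 2204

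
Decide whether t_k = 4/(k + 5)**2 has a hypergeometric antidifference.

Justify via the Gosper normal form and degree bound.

r(k) = (k + 5)**2/(k + 6)**2 after simplifying.
Factor: A=k**2 + 10*k + 25; B=k**2 + 12*k + 36; C=1.
Solve (k**2 + 10*k + 25)·f(k+1) − (k**2 + 10*k + 25)·f(k) = 1.
From deg A=2, deg B=2, deg C=0: d=0.
Generic f = c0 gives residual -1; -1 = 0 cannot hold, so t_k is not Gosper-summable.

No; the coefficient equations for f are inconsistent.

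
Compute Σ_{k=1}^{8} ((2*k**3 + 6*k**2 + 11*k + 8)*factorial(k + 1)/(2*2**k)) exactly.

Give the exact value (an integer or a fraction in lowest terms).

Σ = 2537319/2

Ratio r(k) = (2*k**4 + 16*k**3 + 53*k**2 + 85*k + 54)/(2*(2*k**3 + 6*k**2 + 11*k + 8)).
Factor: A=k/2 + 1; B=1; C=k**3 + 3*k**2 + 11*k/2 + 4.
Set up (k/2 + 1)·f(k+1) − (1)·f(k) − (k**3 + 3*k**2 + 11*k/2 + 4) = 0.
d = 2 from the (1,0,3) case.
Solve for f: f(k) = 2*k**2 + 2*k - 1 (degree 2 ≤ 2).
Then R = B(k−1)f/C = 2*(2*k**2 + 2*k - 1)/(2*k**3 + 6*k**2 + 11*k + 8), so s_k = R(k)·t_k = (2*k**2 + 2*k - 1)*factorial(k + 1)/2**k.
Verify: (2*k**3 + 6*k**2 + 11*k + 8)*factorial(k + 1)/(2*2**k) matches t_k.
Sum = s_(9) − s_(1); s_(9) = 2537325/2, s_(1) = 3 ⇒ 2537319/2.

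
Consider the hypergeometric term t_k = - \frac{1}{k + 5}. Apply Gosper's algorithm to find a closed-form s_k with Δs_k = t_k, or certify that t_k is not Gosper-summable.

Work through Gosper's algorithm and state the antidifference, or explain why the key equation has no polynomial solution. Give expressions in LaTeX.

t_(k+1)/t_k = (k + 5)/(k + 6).
Normal form (A,B,C) = (k + 5, k + 6, 1).
Key eq: (k + 5)·f(k+1) = (k + 5)·f(k) + (1).
From deg A=1, deg B=1, deg C=0: d=0.
Generic f = c0 gives residual -1; -1 = 0 cannot hold, so t_k is not Gosper-summable.

none (Gosper's algorithm certifies no s_k)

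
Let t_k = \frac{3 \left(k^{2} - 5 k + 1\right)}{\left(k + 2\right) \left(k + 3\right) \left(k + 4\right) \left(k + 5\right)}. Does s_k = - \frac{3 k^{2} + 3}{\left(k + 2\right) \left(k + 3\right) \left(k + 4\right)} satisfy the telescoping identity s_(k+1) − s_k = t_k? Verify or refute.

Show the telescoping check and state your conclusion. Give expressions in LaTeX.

Valid: the claim telescopes to t_k.

s_(k+1) = 3*(-(k + 1)**2 - 1)/((k + 3)*(k + 4)*(k + 5))
s_(k+1) − s_k = 3*(k**2 - 5*k + 1)/(k**4 + 14*k**3 + 71*k**2 + 154*k + 120)
(s_(k+1) − s_k) − t_k = 0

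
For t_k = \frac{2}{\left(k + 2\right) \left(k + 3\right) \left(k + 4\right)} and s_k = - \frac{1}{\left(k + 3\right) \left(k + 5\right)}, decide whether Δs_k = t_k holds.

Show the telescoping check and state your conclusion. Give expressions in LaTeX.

s_(k+1) = -1/((k + 4)*(k + 6))
s_(k+1) − s_k = (2*k + 9)/(k**4 + 18*k**3 + 119*k**2 + 342*k + 360)
(s_(k+1) − s_k) − t_k = 3*(-3*k - 14)/(k**5 + 20*k**4 + 155*k**3 + 580*k**2 + 1044*k + 720)

Invalid: residual \frac{3 \left(- 3 k - 14\right)}{k^{5} + 20 k^{4} + 155 k^{3} + 580 k^{2} + 1044 k + 720} ≠ 0.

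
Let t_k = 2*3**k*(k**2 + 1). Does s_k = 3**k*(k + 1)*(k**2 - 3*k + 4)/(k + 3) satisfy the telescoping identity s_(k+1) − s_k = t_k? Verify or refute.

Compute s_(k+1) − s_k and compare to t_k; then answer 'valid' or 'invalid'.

Invalid: residual 3**k*(-4*k**3 - 10*k**2 - 10*k - 4)/(k**2 + 7*k + 12) ≠ 0.

s_(k+1) = 3**(k + 1)*(k**3 + k**2 + 4)/(k + 4)
s_(k+1) − s_k = 2*3**k*(k**4 + 5*k**3 + 8*k**2 + 2*k + 10)/(k**2 + 7*k + 12)
(s_(k+1) − s_k) − t_k = 3**k*(-4*k**3 - 10*k**2 - 10*k - 4)/(k**2 + 7*k + 12)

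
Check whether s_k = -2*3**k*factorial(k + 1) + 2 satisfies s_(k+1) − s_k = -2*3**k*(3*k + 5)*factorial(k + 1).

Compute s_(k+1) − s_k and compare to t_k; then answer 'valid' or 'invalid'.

Valid: the claim telescopes to t_k.

s_(k+1) = -2*3**(k + 1)*factorial(k + 2) + 2
s_(k+1) − s_k = -2*3**k*(3*k + 5)*factorial(k + 1)
(s_(k+1) − s_k) − t_k = 0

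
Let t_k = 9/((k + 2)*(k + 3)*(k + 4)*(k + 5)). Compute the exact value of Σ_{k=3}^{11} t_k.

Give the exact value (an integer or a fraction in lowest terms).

Ratio r(k) = (k + 2)/(k + 6).
Gosper form: A/B · C(k+1)/C(k) with A=k + 2, B=k + 6, C=1.
Key eq: (k + 2)·f(k+1) = (k + 5)·f(k) + (1).
Bound: deg f ≤ 3.
Solve for f: f(k) = k*(k**2 + 9*k + 26)/72 (degree 3 ≤ 3).
Certificate R = B(k−1)f/C = k*(k + 5)*(k**2 + 9*k + 26)/72 gives s_k = k*(k**2 + 9*k + 26)/(8*(k + 2)*(k + 3)*(k + 4)).
Δs = 9/(k**4 + 14*k**3 + 71*k**2 + 154*k + 120), as required.
Σ_(k=3)^(11) t_k = s_(12) − s_(3) = 139/1120 − (31/280) = 3/224.

Σ = 3/224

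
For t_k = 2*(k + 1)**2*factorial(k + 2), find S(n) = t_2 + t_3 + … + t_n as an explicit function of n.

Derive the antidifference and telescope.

S(n) = 2*n*factorial(n + 3) - 48

Ratio r(k) = (k + 2)**2*(k + 3)/(k + 1)**2.
Factor: A=k + 3; B=1; C=k**2 + 2*k + 1.
Set up (k + 3)·f(k+1) − (1)·f(k) − (k**2 + 2*k + 1) = 0.
Bound: deg f ≤ 1.
A polynomial solution: f(k) = k - 1.
R(k) = B(k−1)·f(k)/C(k) = (k - 1)/(k + 1)**2; s_k = R·t_k = 2*(k - 1)*factorial(k + 2).
Δs = 2*(k + 1)**2*factorial(k + 2), as required.
Evaluate: s_(n+1) = 2*n*factorial(n + 3); subtract s_(2) = 48 ⇒ S(n) = 2*n*factorial(n + 3) - 48.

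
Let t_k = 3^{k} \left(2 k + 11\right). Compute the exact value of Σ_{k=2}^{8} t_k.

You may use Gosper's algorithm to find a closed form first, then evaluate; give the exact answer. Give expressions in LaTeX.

Σ = 255825

The ratio is 3*(2*k + 13)/(2*k + 11).
Factor: A=3; B=1; C=k + 11/2.
Key eq: (3)·f(k+1) = (1)·f(k) + (k + 11/2).
deg f ≤ 1 (via 0,0,1).
A polynomial solution: f(k) = (k + 4)/2.
Then R = B(k−1)f/C = (k + 4)/(2*k + 11), so s_k = R(k)·t_k = 3**k*(k + 4).
Verify: 3**k*(2*k + 11) matches t_k.
Evaluate s at k=9 and k=2: 255879 and 54; difference 255825.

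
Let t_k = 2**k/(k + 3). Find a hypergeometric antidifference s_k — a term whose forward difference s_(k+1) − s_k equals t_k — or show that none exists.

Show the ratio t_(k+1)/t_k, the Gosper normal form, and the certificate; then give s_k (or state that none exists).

t_(k+1)/t_k = 2*(k + 3)/(k + 4).
A = 2*k + 6, B = k + 4, C = 1.
Need (2*k + 6)·f(k+1) − (k + 3)·f(k) = 1.
d = -1 from the (1,1,0) case.
deg f ≤ -1 is impossible — no certificate.

not Gosper-summable; s_k does not exist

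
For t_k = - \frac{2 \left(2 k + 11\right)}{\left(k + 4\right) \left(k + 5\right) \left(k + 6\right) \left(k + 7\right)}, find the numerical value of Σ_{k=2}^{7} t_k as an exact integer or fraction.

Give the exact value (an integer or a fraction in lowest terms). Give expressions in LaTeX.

r(k) = (k + 4)*(2*k + 13)/((k + 8)*(2*k + 11)) after simplifying.
A = k + 4, B = k + 8, C = k + 11/2.
Key eq: (k + 4)·f(k+1) = (k + 7)·f(k) + (k + 11/2).
Degrees (1,1,1) ⇒ d ≤ 3.
Coefficient equations give f(k) = k*(k + 5)*(k + 10)/48.
Get s_k = R·t_k = k*(-k - 10)/(12*(k**2 + 10*k + 24)) with R(k) = B(k−1)f(k)/C(k) = k*(k + 5)*(k + 7)*(k + 10)/(24*(2*k + 11)).
Δs = 2*(-2*k - 11)/(k**4 + 22*k**3 + 179*k**2 + 638*k + 840), as required.
Σ_(k=2)^(7) t_k = s_(8) − s_(2) = -1/14 − (-1/24) = -5/168.

Σ = -5/168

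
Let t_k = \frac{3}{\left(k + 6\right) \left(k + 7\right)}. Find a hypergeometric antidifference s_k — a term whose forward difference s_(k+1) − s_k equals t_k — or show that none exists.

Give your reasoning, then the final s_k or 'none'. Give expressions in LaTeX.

s_k = \frac{k}{2 \left(k + 6\right)}

The ratio is (k + 6)/(k + 8).
So A=k + 6 and B=k + 8, with C=1.
Solve (k + 6)·f(k+1) − (k + 7)·f(k) = 1.
deg f ≤ 1 (via 1,1,0).
Solving with deg f ≤ 1: f(k) = k/6.
So s_k = (B(k−1)f/C)·t_k = (k*(k + 7)/6)·t_k = k/(2*(k + 6)).
Δs = 3/(k**2 + 13*k + 42), as required.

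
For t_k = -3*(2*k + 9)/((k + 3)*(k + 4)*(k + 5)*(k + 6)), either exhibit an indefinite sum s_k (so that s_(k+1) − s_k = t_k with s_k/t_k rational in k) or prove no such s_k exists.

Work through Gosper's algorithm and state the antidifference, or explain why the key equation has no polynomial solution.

s_k = k*(-k - 8)/(5*(k**2 + 8*k + 15))

The ratio is (k + 3)*(2*k + 11)/((k + 7)*(2*k + 9)).
Factor: A=k + 3; B=k + 7; C=k + 9/2.
Key eq: (k + 3)·f(k+1) = (k + 6)·f(k) + (k + 9/2).
d = 3 from the (1,1,1) case.
Solving with deg f ≤ 3: f(k) = k*(k + 4)*(k + 8)/30.
Certificate R = B(k−1)f/C = k*(k + 4)*(k + 6)*(k + 8)/(15*(2*k + 9)) gives s_k = k*(-k - 8)/(5*(k**2 + 8*k + 15)).
s_(k+1) − s_k = 3*(-2*k - 9)/(k**4 + 18*k**3 + 119*k**2 + 342*k + 360) = t_k.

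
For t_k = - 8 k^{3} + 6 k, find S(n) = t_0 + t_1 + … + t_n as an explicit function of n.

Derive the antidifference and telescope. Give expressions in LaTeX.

S(n) = n \left(- 2 n^{3} - 4 n^{2} + n + 3\right)

Ratio r(k) = (-3*k + 4*(k + 1)**3 - 3)/(k*(4*k**2 - 3)).
Gosper form: A/B · C(k+1)/C(k) with A=1, B=1, C=k**3 - 3*k/4.
f must satisfy (1)·f(k+1) − (1)·f(k) = k**3 - 3*k/4.
From deg A=0, deg B=0, deg C=3: d=4.
Match coefficients ⇒ f(k) = k*(k - 1)*(2*k**2 - 2*k - 3)/8.
Then R = B(k−1)f/C = (k - 1)*(2*k**2 - 2*k - 3)/(2*(4*k**2 - 3)), so s_k = R(k)·t_k = k*(-2*k**3 + 4*k**2 + k - 3).
Verify: -8*k**3 + 6*k matches t_k.
Telescope: S(n) = s_(n+1) − s_(0) = n*(-2*n**3 - 4*n**2 + n + 3) − (0) = n*(-2*n**3 - 4*n**2 + n + 3).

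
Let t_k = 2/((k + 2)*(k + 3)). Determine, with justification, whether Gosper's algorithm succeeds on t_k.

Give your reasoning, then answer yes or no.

Ratio r(k) = (k + 2)/(k + 4).
Gosper form: A/B · C(k+1)/C(k) with A=k + 2, B=k + 4, C=1.
Key eq: (k + 2)·f(k+1) = (k + 3)·f(k) + (1).
Bound: deg f ≤ 1.
Match coefficients ⇒ f(k) = k/2.
Then R = B(k−1)f/C = k*(k + 3)/2, so s_k = R(k)·t_k = k/(k + 2).
Δs = 2/(k**2 + 5*k + 6), as required.

Yes. s_k = k/(k + 2).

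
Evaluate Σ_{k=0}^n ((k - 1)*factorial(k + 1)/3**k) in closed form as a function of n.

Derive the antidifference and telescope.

S(n) = -3 + factorial(n + 2)/3**n

Ratio r(k) = k*(k + 2)/(3*(k - 1)).
Gosper form: A/B · C(k+1)/C(k) with A=k/3 + 2/3, B=1, C=k - 1.
Solve (k/3 + 2/3)·f(k+1) − (1)·f(k) = k - 1.
d = 0 from the (1,0,1) case.
A polynomial solution: f(k) = 3.
R(k) = B(k−1)·f(k)/C(k) = 3/(k - 1); s_k = R·t_k = 3**(1 - k)*factorial(k + 1).
Check: Δs_k = (k - 1)*factorial(k + 1)/3**k. ✓
Σ_(k=0)^n t_k = s_(n+1) − s_(0) = (factorial(n + 2)/3**n) − (3), i.e. -3 + factorial(n + 2)/3**n.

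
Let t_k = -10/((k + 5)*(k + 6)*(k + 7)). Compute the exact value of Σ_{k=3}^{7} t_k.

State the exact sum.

Σ = -275/6552

r(k) = (k + 5)/(k + 8) after simplifying.
Normal form (A,B,C) = (k + 5, k + 8, 1).
Solve (k + 5)·f(k+1) − (k + 7)·f(k) = 1.
From deg A=1, deg B=1, deg C=0: d=2.
Coefficient equations give f(k) = k*(k + 11)/60.
Get s_k = R·t_k = k*(-k - 11)/(6*(k + 5)*(k + 6)) with R(k) = B(k−1)f(k)/C(k) = k*(k + 7)*(k + 11)/60.
Check: Δs_k = -10/(k**3 + 18*k**2 + 107*k + 210). ✓
Telescoping: Σ = s_(8) − s_(3) = -38/273 − (-7/72) = -275/6552.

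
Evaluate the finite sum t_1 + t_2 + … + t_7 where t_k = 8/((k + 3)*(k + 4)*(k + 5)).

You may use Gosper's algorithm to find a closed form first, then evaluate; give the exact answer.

r(k) = (k + 3)/(k + 6) after simplifying.
Take A(k)=k + 3, B(k)=k + 6, C(k)=1.
f must satisfy (k + 3)·f(k+1) − (k + 5)·f(k) = 1.
From deg A=1, deg B=1, deg C=0: d=2.
Coefficient equations give f(k) = k*(k + 7)/24.
So s_k = (B(k−1)f/C)·t_k = (k*(k + 5)*(k + 7)/24)·t_k = k*(k + 7)/(3*(k + 3)*(k + 4)).
Verify: 8/(k**3 + 12*k**2 + 47*k + 60) matches t_k.
Evaluate s at k=8 and k=1: 10/33 and 2/15; difference 28/165.

Σ = 28/165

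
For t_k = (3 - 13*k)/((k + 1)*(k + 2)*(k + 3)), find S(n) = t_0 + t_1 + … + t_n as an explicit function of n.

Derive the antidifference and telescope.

S(n) = (-5*n**2 + n + 6)/(2*(n**2 + 5*n + 6))

Ratio r(k) = (k + 1)*(13*k + 10)/((k + 4)*(13*k - 3)).
Normal form (A,B,C) = (k + 1, k + 4, k - 3/13).
Need (k + 1)·f(k+1) − (k + 3)·f(k) = k - 3/13.
d = 2 from the (1,1,1) case.
Solving with deg f ≤ 2: f(k) = k*(5*k - 11)/26.
R(k) = B(k−1)·f(k)/C(k) = k*(k + 3)*(5*k - 11)/(2*(13*k - 3)); s_k = R·t_k = k*(11 - 5*k)/(2*(k + 1)*(k + 2)).
Verify: (3 - 13*k)/(k**3 + 6*k**2 + 11*k + 6) matches t_k.
Telescope: S(n) = s_(n+1) − s_(0) = (-5*n**2 + n + 6)/(2*(n**2 + 5*n + 6)) − (0) = (-5*n**2 + n + 6)/(2*(n**2 + 5*n + 6)).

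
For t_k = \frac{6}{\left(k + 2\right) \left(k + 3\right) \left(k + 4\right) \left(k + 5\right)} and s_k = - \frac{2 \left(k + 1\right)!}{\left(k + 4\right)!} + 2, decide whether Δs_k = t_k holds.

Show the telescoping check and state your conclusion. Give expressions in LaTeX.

Valid: the claim telescopes to t_k.

s_(k+1) = -2*factorial(k + 2)/factorial(k + 5) + 2
s_(k+1) − s_k = 6/((k + 2)*(k + 3)*(k + 4)*(k + 5))
(s_(k+1) − s_k) − t_k = 0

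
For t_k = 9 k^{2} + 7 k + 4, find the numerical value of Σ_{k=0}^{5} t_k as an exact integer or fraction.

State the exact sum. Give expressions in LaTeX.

Compute t_(k+1)/t_k: get (9*k**2 + 25*k + 20)/(9*k**2 + 7*k + 4).
Factor: A=1; B=1; C=k**2 + 7*k/9 + 4/9.
Need (1)·f(k+1) − (1)·f(k) = k**2 + 7*k/9 + 4/9.
From deg A=0, deg B=0, deg C=2: d=3.
Solve for f: f(k) = k*(3*k**2 - k + 2)/9 (degree 3 ≤ 3).
R(k) = B(k−1)·f(k)/C(k) = k*(3*k**2 - k + 2)/(9*k**2 + 7*k + 4); s_k = R·t_k = k*(3*k**2 - k + 2).
Verify: 9*k**2 + 7*k + 4 matches t_k.
Telescoping: Σ = s_(6) − s_(0) = 624 − (0) = 624.

Σ = 624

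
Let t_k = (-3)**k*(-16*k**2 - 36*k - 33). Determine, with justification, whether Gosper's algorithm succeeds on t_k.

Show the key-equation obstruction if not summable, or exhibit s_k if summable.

Yes. s_k = (-3)**k*(4*k**2 + 3*k + 3).

Ratio r(k) = 3*(-16*k**2 - 68*k - 85)/(16*k**2 + 36*k + 33).
Factor: A=-3; B=1; C=k**2 + 9*k/4 + 33/16.
Set up (-3)·f(k+1) − (1)·f(k) − (k**2 + 9*k/4 + 33/16) = 0.
Degrees (0,0,2) ⇒ d ≤ 2.
A polynomial solution: f(k) = -(4*k**2 + 3*k + 3)/16.
Then R = B(k−1)f/C = -(4*k**2 + 3*k + 3)/(16*k**2 + 36*k + 33), so s_k = R(k)·t_k = (-3)**k*(4*k**2 + 3*k + 3).
Verify: (-3)**k*(-16*k**2 - 36*k - 33) matches t_k.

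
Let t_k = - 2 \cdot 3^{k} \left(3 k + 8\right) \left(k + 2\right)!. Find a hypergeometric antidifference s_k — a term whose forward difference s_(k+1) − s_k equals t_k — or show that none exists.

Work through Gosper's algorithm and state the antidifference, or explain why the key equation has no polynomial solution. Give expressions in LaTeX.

s_k = - 2 \cdot 3^{k} \left(k + 2\right)!

r(k) = 3*(k + 3)*(3*k + 11)/(3*k + 8) after simplifying.
A = 3*k + 9, B = 1, C = k + 8/3.
f must satisfy (3*k + 9)·f(k+1) − (1)·f(k) = k + 8/3.
d = 0 from the (1,0,1) case.
Coefficient equations give f(k) = 1/3.
So s_k = (B(k−1)f/C)·t_k = (1/(3*k + 8))·t_k = -2*3**k*factorial(k + 2).
Check: Δs_k = -2*3**k*(3*k + 8)*factorial(k + 2). ✓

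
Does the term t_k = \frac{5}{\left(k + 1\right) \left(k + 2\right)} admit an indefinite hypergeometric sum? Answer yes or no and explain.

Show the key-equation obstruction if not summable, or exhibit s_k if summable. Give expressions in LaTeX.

t_(k+1)/t_k = (k + 1)/(k + 3).
Factor: A=k + 1; B=k + 3; C=1.
Key eq: (k + 1)·f(k+1) = (k + 2)·f(k) + (1).
From deg A=1, deg B=1, deg C=0: d=1.
Coefficient equations give f(k) = k.
Certificate R = B(k−1)f/C = k*(k + 2) gives s_k = 5*k/(k + 1).
Verify: 5/(k**2 + 3*k + 2) matches t_k.

Yes. s_k = \frac{5 k}{k + 1}.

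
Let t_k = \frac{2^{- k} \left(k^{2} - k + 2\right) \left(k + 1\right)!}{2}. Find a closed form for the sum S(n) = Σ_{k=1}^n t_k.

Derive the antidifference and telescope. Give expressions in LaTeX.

r(k) = (k + 2)*(-k + (k + 1)**2 + 1)/(2*(k**2 - k + 2)) after simplifying.
A = k/2 + 1, B = 1, C = k**2 - k + 2.
Need (k/2 + 1)·f(k+1) − (1)·f(k) = k**2 - k + 2.
Degrees (1,0,2) ⇒ d ≤ 1.
A polynomial solution: f(k) = 2*(k - 2).
So s_k = (B(k−1)f/C)·t_k = (2*(k - 2)/(k**2 - k + 2))·t_k = (k - 2)*factorial(k + 1)/2**k.
Verify: (k**2 - k + 2)*factorial(k + 1)/(2*2**k) matches t_k.
Σ_(k=1)^n t_k = s_(n+1) − s_(1) = (2**(-n - 1)*(n - 1)*factorial(n + 2)) − (-1), i.e. 2**(-n - 1)*(2**(n + 1) + n**3*factorial(n) + 2*n**2*factorial(n) - n*factorial(n) - 2*factorial(n)).

S(n) = 2^{- n - 1} \left(2^{n + 1} + n^{3} n! + 2 n^{2} n! - n n! - 2 n!\right)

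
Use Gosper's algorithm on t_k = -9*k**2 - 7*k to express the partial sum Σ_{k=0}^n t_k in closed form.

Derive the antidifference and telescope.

S(n) = n*(-3*n**2 - 8*n - 5)

Ratio r(k) = (9*k**2 + 25*k + 16)/(k*(9*k + 7)).
Normal form (A,B,C) = (1, 1, k**2 + 7*k/9).
Set up (1)·f(k+1) − (1)·f(k) − (k**2 + 7*k/9) = 0.
deg f ≤ 3 (via 0,0,2).
Solving with deg f ≤ 3: f(k) = k*(k - 1)*(3*k + 2)/9.
R(k) = B(k−1)·f(k)/C(k) = (k - 1)*(3*k + 2)/(9*k + 7); s_k = R·t_k = k*(-3*k**2 + k + 2).
Check: Δs_k = k*(-9*k - 7). ✓
Telescope: S(n) = s_(n+1) − s_(0) = n*(-3*n**2 - 8*n - 5) − (0) = n*(-3*n**2 - 8*n - 5).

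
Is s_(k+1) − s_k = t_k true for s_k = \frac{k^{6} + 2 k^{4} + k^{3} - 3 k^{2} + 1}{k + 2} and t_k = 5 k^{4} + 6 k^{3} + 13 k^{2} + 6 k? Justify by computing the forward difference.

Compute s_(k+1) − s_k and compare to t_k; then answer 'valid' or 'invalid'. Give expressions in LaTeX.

s_(k+1) = ((k + 1)**6 + 2*(k + 1)**4 + (k + 1)**3 - 3*(k + 1)**2 + 1)/(k + 3)
s_(k+1) − s_k = (5*k**6 + 27*k**5 + 56*k**4 + 85*k**3 + 74*k**2 + 23*k + 1)/(k**2 + 5*k + 6)
(s_(k+1) − s_k) − t_k = (-4*k**5 - 17*k**4 - 22*k**3 - 34*k**2 - 13*k + 1)/(k**2 + 5*k + 6)

Invalid: residual \frac{- 4 k^{5} - 17 k^{4} - 22 k^{3} - 34 k^{2} - 13 k + 1}{k^{2} + 5 k + 6} ≠ 0.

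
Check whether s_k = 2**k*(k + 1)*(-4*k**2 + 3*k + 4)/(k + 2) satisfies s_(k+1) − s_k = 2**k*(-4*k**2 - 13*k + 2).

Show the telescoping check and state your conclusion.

Invalid: residual 2**k*k*(4*k**2 + 17*k + 27)/(k**2 + 5*k + 6) ≠ 0.

s_(k+1) = 2**(k + 1)*(k + 2)*(3*k - 4*(k + 1)**2 + 7)/(k + 3)
s_(k+1) − s_k = 2**k*(-4*k**4 - 29*k**3 - 70*k**2 - 41*k + 12)/(k**2 + 5*k + 6)
(s_(k+1) − s_k) − t_k = 2**k*k*(4*k**2 + 17*k + 27)/(k**2 + 5*k + 6)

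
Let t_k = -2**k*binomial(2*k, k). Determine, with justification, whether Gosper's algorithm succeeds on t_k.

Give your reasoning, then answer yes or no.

Step 1: r(k) = 4*(2*k + 1)/(k + 1).
Factor: A=8*k + 4; B=k + 1; C=1.
Set up (8*k + 4)·f(k+1) − (k)·f(k) − (1) = 0.
d = -1 from the (1,1,0) case.
Negative degree bound (-1): no f exists, t_k not Gosper-summable.

No — key equation has no polynomial f.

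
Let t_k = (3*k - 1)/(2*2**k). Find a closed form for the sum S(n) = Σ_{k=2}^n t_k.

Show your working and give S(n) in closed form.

Compute t_(k+1)/t_k: get (3*k + 2)/(2*(3*k - 1)).
A = 1/2, B = 1, C = k - 1/3.
Solve (1/2)·f(k+1) − (1)·f(k) = k - 1/3.
Degrees (0,0,1) ⇒ d ≤ 1.
Solving with deg f ≤ 1: f(k) = -2*(3*k + 2)/3.
Then R = B(k−1)f/C = -2*(3*k + 2)/(3*k - 1), so s_k = R(k)·t_k = (-3*k - 2)/2**k.
s_(k+1) − s_k = (3*k - 1)/(2*2**k) = t_k.
Evaluate: s_(n+1) = 2**(-n - 1)*(-3*n - 5); subtract s_(2) = -2 ⇒ S(n) = 2**(-n - 1)*(2**(n + 2) - 3*n - 5).

S(n) = 2**(-n - 1)*(2**(n + 2) - 3*n - 5)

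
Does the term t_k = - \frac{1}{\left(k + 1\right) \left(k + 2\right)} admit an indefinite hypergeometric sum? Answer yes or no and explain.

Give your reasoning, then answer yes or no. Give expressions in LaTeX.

t_(k+1)/t_k = (k + 1)/(k + 3).
A = k + 1, B = k + 3, C = 1.
f must satisfy (k + 1)·f(k+1) − (k + 2)·f(k) = 1.
Bound: deg f ≤ 1.
Coefficient equations give f(k) = k.
R(k) = B(k−1)·f(k)/C(k) = k*(k + 2); s_k = R·t_k = -k/(k + 1).
s_(k+1) − s_k = -1/(k**2 + 3*k + 2) = t_k.

Yes. s_k = - \frac{k}{k + 1}.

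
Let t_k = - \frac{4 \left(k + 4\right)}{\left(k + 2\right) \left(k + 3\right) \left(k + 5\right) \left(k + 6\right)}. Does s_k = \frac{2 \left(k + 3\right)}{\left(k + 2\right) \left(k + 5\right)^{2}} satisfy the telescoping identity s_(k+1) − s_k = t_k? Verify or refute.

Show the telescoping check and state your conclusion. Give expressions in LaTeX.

Invalid: residual \frac{4 \left(3 k^{2} + 27 k + 58\right)}{k^{6} + 27 k^{5} + 297 k^{4} + 1697 k^{3} + 5286 k^{2} + 8460 k + 5400} ≠ 0.

s_(k+1) = 2*(k + 4)/((k + 3)*(k + 6)**2)
s_(k+1) − s_k = 2*((k + 2)*(k + 4)*(k + 5)**2 - (k + 3)**2*(k + 6)**2)/((k + 2)*(k + 3)*(k + 5)**2*(k + 6)**2)
(s_(k+1) − s_k) − t_k = 4*(3*k**2 + 27*k + 58)/(k**6 + 27*k**5 + 297*k**4 + 1697*k**3 + 5286*k**2 + 8460*k + 5400)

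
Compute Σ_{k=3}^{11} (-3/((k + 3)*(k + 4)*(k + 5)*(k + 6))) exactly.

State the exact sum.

Ratio r(k) = (k + 3)/(k + 7).
A = k + 3, B = k + 7, C = 1.
Key eq: (k + 3)·f(k+1) = (k + 6)·f(k) + (1).
deg f ≤ 3 (via 1,1,0).
Match coefficients ⇒ f(k) = k*(k**2 + 12*k + 47)/180.
So s_k = (B(k−1)f/C)·t_k = (k*(k + 6)*(k**2 + 12*k + 47)/180)·t_k = k*(-k**2 - 12*k - 47)/(60*(k + 3)*(k + 4)*(k + 5)).
s_(k+1) − s_k = -3/(k**4 + 18*k**3 + 119*k**2 + 342*k + 360) = t_k.
Σ_(k=3)^(11) t_k = s_(12) − s_(3) = -67/4080 − (-23/1680) = -13/4760.

Σ = -13/4760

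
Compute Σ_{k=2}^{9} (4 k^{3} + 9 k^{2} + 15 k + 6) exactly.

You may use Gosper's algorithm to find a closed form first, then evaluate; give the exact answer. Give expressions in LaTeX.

Ratio r(k) = (4*k**3 + 21*k**2 + 45*k + 34)/(4*k**3 + 9*k**2 + 15*k + 6).
Gosper form: A/B · C(k+1)/C(k) with A=1, B=1, C=k**3 + 9*k**2/4 + 15*k/4 + 3/2.
Need (1)·f(k+1) − (1)·f(k) = k**3 + 9*k**2/4 + 15*k/4 + 3/2.
Degrees (0,0,3) ⇒ d ≤ 4.
Match coefficients ⇒ f(k) = k**2*(k**2 + k + 4)/4.
R(k) = B(k−1)·f(k)/C(k) = k**2*(k**2 + k + 4)/(4*k**3 + 9*k**2 + 15*k + 6); s_k = R·t_k = k**2*(k**2 + k + 4).
Verify: 4*k**3 + 9*k**2 + 15*k + 6 matches t_k.
Evaluate s at k=10 and k=2: 11400 and 40; difference 11360.

Σ = 11360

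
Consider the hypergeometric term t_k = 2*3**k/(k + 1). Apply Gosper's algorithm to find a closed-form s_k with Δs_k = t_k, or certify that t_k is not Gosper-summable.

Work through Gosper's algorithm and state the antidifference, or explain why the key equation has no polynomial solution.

Step 1: r(k) = 3*(k + 1)/(k + 2).
A = 3*k + 3, B = k + 2, C = 1.
Solve (3*k + 3)·f(k+1) − (k + 1)·f(k) = 1.
Bound: deg f ≤ -1.
Bound -1 < 0, so the key equation has no polynomial solution.

no hypergeometric antidifference exists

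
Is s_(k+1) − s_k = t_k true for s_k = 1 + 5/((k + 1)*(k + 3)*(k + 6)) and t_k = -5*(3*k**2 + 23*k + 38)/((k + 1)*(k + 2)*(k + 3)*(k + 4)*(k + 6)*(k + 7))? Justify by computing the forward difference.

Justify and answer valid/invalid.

s_(k+1) = 1 + 5/((k + 2)*(k + 4)*(k + 7))
s_(k+1) − s_k = 5/((k + 2)*(k + 4)*(k + 7)) - 5/((k + 1)*(k + 3)*(k + 6))
(s_(k+1) − s_k) − t_k = 0

valid (s_(k+1) − s_k reduces to t_k)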